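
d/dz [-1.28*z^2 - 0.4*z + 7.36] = -2.56*z - 0.4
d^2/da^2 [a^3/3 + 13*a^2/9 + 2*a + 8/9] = 2*a + 26/9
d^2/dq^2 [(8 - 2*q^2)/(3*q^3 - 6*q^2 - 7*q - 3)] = 4*(-9*q^6 + 153*q^4 - 597*q^3 + 234*q^2 + 612*q + 115)/(27*q^9 - 162*q^8 + 135*q^7 + 459*q^6 + 9*q^5 - 828*q^4 - 1018*q^3 - 603*q^2 - 189*q - 27)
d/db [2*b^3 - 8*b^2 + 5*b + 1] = 6*b^2 - 16*b + 5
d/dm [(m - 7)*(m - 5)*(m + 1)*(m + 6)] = 4*m^3 - 15*m^2 - 86*m + 173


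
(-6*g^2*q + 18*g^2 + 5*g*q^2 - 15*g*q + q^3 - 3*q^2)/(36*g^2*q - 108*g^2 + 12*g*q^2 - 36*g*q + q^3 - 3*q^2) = (-g + q)/(6*g + q)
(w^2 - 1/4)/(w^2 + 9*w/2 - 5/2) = (w + 1/2)/(w + 5)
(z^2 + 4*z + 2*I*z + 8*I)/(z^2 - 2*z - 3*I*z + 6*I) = (z^2 + 2*z*(2 + I) + 8*I)/(z^2 - z*(2 + 3*I) + 6*I)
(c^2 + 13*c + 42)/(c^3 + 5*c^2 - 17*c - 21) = (c + 6)/(c^2 - 2*c - 3)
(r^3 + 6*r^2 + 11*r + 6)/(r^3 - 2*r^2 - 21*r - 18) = (r + 2)/(r - 6)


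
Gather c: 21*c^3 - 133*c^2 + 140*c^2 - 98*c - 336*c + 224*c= 21*c^3 + 7*c^2 - 210*c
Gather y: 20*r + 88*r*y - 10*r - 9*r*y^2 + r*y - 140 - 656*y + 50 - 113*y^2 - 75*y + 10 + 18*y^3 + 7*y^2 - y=10*r + 18*y^3 + y^2*(-9*r - 106) + y*(89*r - 732) - 80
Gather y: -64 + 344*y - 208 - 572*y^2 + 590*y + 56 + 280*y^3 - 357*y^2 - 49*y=280*y^3 - 929*y^2 + 885*y - 216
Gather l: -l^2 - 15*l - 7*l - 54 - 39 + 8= -l^2 - 22*l - 85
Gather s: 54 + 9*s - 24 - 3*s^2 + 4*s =-3*s^2 + 13*s + 30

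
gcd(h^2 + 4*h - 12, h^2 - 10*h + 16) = h - 2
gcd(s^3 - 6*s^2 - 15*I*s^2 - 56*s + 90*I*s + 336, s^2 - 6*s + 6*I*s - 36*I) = s - 6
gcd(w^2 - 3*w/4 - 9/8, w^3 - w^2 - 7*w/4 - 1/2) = 1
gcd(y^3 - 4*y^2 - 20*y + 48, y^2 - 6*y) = y - 6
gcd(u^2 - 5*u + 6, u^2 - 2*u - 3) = u - 3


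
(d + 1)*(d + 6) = d^2 + 7*d + 6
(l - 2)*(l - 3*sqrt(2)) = l^2 - 3*sqrt(2)*l - 2*l + 6*sqrt(2)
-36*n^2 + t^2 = (-6*n + t)*(6*n + t)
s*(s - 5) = s^2 - 5*s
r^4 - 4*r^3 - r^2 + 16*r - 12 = (r - 3)*(r - 2)*(r - 1)*(r + 2)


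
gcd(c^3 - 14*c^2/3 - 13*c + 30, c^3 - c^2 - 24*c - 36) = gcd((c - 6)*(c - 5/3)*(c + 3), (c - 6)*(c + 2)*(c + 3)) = c^2 - 3*c - 18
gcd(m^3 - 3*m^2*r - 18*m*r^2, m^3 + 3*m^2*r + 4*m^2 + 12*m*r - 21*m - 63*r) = m + 3*r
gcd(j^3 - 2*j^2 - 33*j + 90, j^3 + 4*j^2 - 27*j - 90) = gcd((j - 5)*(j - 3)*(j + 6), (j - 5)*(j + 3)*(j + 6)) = j^2 + j - 30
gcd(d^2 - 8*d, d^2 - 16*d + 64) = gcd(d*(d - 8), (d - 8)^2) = d - 8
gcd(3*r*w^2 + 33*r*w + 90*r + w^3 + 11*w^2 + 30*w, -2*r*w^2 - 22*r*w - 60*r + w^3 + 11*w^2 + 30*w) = w^2 + 11*w + 30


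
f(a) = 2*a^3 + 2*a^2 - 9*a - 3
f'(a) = 6*a^2 + 4*a - 9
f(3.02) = 43.15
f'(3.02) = 57.80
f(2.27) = 10.27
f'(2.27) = 31.00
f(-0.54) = 2.13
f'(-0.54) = -9.41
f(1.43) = -5.93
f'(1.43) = 8.99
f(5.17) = 280.30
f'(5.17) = 172.05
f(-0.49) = 1.65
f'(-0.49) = -9.52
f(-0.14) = -1.71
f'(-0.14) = -9.44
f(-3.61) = -38.54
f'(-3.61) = 54.75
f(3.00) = 42.00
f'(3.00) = 57.00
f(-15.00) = -6168.00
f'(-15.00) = 1281.00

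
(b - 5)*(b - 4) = b^2 - 9*b + 20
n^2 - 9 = (n - 3)*(n + 3)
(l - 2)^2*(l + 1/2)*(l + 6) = l^4 + 5*l^3/2 - 19*l^2 + 14*l + 12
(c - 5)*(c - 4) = c^2 - 9*c + 20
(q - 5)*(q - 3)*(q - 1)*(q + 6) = q^4 - 3*q^3 - 31*q^2 + 123*q - 90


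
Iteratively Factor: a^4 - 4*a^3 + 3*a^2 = (a)*(a^3 - 4*a^2 + 3*a) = a*(a - 1)*(a^2 - 3*a) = a*(a - 3)*(a - 1)*(a)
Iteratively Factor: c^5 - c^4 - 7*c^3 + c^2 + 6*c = (c - 1)*(c^4 - 7*c^2 - 6*c) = (c - 1)*(c + 1)*(c^3 - c^2 - 6*c) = c*(c - 1)*(c + 1)*(c^2 - c - 6) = c*(c - 1)*(c + 1)*(c + 2)*(c - 3)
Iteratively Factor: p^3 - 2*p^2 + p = (p - 1)*(p^2 - p) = p*(p - 1)*(p - 1)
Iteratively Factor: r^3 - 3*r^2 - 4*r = (r - 4)*(r^2 + r) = r*(r - 4)*(r + 1)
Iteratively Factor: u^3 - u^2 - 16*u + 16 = (u - 4)*(u^2 + 3*u - 4) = (u - 4)*(u - 1)*(u + 4)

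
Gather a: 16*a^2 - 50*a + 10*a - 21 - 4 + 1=16*a^2 - 40*a - 24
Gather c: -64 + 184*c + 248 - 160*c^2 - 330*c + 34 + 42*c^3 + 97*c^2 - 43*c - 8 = 42*c^3 - 63*c^2 - 189*c + 210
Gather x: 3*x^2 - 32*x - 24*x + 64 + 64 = 3*x^2 - 56*x + 128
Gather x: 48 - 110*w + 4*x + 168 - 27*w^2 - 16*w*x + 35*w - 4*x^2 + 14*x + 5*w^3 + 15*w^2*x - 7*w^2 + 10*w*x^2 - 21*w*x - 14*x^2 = 5*w^3 - 34*w^2 - 75*w + x^2*(10*w - 18) + x*(15*w^2 - 37*w + 18) + 216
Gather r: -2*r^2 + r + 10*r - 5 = -2*r^2 + 11*r - 5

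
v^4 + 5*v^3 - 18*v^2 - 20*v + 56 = (v - 2)^2*(v + 2)*(v + 7)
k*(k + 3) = k^2 + 3*k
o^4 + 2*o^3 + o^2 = o^2*(o + 1)^2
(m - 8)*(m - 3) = m^2 - 11*m + 24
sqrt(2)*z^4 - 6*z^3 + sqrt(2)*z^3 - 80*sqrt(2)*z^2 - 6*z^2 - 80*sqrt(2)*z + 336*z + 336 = (z - 7*sqrt(2))*(z - 2*sqrt(2))*(z + 6*sqrt(2))*(sqrt(2)*z + sqrt(2))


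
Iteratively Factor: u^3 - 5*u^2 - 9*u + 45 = (u + 3)*(u^2 - 8*u + 15) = (u - 3)*(u + 3)*(u - 5)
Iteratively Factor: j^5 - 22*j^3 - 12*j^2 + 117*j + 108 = (j + 3)*(j^4 - 3*j^3 - 13*j^2 + 27*j + 36) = (j + 1)*(j + 3)*(j^3 - 4*j^2 - 9*j + 36) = (j + 1)*(j + 3)^2*(j^2 - 7*j + 12) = (j - 3)*(j + 1)*(j + 3)^2*(j - 4)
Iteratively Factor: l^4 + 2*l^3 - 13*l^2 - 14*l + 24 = (l - 1)*(l^3 + 3*l^2 - 10*l - 24) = (l - 1)*(l + 2)*(l^2 + l - 12) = (l - 1)*(l + 2)*(l + 4)*(l - 3)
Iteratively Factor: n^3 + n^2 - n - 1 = (n + 1)*(n^2 - 1) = (n + 1)^2*(n - 1)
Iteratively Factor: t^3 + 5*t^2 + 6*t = (t)*(t^2 + 5*t + 6) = t*(t + 2)*(t + 3)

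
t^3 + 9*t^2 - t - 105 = (t - 3)*(t + 5)*(t + 7)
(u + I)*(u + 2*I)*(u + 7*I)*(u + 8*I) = u^4 + 18*I*u^3 - 103*u^2 - 198*I*u + 112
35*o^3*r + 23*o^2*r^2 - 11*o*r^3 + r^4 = r*(-7*o + r)*(-5*o + r)*(o + r)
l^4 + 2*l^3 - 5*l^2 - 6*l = l*(l - 2)*(l + 1)*(l + 3)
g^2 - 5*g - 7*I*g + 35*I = (g - 5)*(g - 7*I)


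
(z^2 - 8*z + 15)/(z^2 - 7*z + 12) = (z - 5)/(z - 4)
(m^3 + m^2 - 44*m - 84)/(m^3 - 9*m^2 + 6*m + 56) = (m + 6)/(m - 4)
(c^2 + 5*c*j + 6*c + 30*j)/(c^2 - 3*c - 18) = (c^2 + 5*c*j + 6*c + 30*j)/(c^2 - 3*c - 18)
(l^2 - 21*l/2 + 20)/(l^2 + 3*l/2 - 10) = (l - 8)/(l + 4)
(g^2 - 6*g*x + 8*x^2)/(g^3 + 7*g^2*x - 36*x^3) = (g - 4*x)/(g^2 + 9*g*x + 18*x^2)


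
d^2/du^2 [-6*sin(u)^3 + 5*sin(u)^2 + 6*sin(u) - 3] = 54*sin(u)^3 - 20*sin(u)^2 - 42*sin(u) + 10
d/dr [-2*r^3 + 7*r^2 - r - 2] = -6*r^2 + 14*r - 1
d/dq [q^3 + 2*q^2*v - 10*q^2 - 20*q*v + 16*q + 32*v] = 3*q^2 + 4*q*v - 20*q - 20*v + 16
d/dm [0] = 0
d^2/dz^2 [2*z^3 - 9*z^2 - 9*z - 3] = 12*z - 18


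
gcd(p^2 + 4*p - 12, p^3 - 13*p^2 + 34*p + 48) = 1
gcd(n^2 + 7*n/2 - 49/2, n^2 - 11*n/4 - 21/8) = n - 7/2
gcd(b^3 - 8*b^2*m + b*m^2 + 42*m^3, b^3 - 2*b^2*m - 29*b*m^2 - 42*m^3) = b^2 - 5*b*m - 14*m^2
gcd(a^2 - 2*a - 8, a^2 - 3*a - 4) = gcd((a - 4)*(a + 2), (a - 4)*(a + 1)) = a - 4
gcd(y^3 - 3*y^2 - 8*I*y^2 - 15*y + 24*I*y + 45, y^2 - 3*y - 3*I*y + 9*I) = y^2 + y*(-3 - 3*I) + 9*I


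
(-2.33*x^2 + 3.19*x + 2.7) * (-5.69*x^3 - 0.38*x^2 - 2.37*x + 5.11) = 13.2577*x^5 - 17.2657*x^4 - 11.0531*x^3 - 20.4926*x^2 + 9.9019*x + 13.797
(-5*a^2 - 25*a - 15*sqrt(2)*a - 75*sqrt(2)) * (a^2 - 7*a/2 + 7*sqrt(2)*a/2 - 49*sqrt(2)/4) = -5*a^4 - 65*sqrt(2)*a^3/2 - 15*a^3/2 - 195*sqrt(2)*a^2/4 - 35*a^2/2 - 315*a/2 + 2275*sqrt(2)*a/4 + 3675/2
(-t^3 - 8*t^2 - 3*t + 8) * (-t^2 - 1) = t^5 + 8*t^4 + 4*t^3 + 3*t - 8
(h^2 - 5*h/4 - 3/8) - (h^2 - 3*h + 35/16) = 7*h/4 - 41/16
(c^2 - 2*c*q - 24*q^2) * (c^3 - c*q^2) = c^5 - 2*c^4*q - 25*c^3*q^2 + 2*c^2*q^3 + 24*c*q^4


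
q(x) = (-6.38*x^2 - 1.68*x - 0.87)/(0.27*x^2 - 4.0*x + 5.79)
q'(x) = (4.0 - 0.54*x)*(-6.38*x^2 - 1.68*x - 0.87)/(0.27*x^2 - 4.0*x + 5.79)^2 + (-12.76*x - 1.68)/(0.27*x^2 - 4.0*x + 5.79)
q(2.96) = 16.76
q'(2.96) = -0.22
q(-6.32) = -5.86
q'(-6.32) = 0.85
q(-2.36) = -1.94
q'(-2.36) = 1.09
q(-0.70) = -0.32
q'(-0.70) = 0.67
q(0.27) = -0.38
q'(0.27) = -1.39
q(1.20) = -8.76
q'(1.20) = -33.61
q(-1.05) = -0.60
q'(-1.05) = 0.87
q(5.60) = 25.83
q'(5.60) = 5.89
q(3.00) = 16.75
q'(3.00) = 0.02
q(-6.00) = -5.58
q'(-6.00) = 0.87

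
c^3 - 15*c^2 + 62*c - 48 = (c - 8)*(c - 6)*(c - 1)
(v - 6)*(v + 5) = v^2 - v - 30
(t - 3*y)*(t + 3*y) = t^2 - 9*y^2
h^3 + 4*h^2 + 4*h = h*(h + 2)^2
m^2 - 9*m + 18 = (m - 6)*(m - 3)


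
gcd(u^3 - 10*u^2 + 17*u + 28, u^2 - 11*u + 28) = u^2 - 11*u + 28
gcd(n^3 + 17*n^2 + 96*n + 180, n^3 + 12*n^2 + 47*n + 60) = n + 5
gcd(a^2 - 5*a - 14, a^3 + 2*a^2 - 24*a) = 1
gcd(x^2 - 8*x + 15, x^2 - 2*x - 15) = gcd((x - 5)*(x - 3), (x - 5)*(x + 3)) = x - 5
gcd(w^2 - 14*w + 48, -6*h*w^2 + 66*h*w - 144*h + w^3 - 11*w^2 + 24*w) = w - 8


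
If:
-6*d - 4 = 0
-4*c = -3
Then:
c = 3/4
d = -2/3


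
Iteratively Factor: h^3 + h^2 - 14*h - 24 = (h - 4)*(h^2 + 5*h + 6) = (h - 4)*(h + 2)*(h + 3)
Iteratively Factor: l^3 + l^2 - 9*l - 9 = (l + 3)*(l^2 - 2*l - 3) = (l + 1)*(l + 3)*(l - 3)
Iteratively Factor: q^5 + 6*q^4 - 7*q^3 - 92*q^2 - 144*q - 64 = (q - 4)*(q^4 + 10*q^3 + 33*q^2 + 40*q + 16) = (q - 4)*(q + 1)*(q^3 + 9*q^2 + 24*q + 16) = (q - 4)*(q + 1)*(q + 4)*(q^2 + 5*q + 4) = (q - 4)*(q + 1)*(q + 4)^2*(q + 1)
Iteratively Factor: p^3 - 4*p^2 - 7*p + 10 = (p + 2)*(p^2 - 6*p + 5) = (p - 5)*(p + 2)*(p - 1)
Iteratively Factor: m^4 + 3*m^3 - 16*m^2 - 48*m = (m)*(m^3 + 3*m^2 - 16*m - 48) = m*(m + 4)*(m^2 - m - 12) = m*(m - 4)*(m + 4)*(m + 3)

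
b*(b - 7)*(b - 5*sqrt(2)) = b^3 - 5*sqrt(2)*b^2 - 7*b^2 + 35*sqrt(2)*b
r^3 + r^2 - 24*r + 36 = (r - 3)*(r - 2)*(r + 6)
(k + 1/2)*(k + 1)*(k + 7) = k^3 + 17*k^2/2 + 11*k + 7/2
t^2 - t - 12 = (t - 4)*(t + 3)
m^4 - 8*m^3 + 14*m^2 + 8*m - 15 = (m - 5)*(m - 3)*(m - 1)*(m + 1)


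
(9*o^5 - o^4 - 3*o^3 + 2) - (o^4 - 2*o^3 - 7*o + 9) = 9*o^5 - 2*o^4 - o^3 + 7*o - 7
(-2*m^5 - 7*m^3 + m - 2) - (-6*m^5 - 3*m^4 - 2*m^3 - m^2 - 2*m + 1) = 4*m^5 + 3*m^4 - 5*m^3 + m^2 + 3*m - 3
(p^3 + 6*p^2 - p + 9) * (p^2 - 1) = p^5 + 6*p^4 - 2*p^3 + 3*p^2 + p - 9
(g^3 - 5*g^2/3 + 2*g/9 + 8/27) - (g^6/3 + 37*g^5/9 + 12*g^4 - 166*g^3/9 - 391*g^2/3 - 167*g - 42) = -g^6/3 - 37*g^5/9 - 12*g^4 + 175*g^3/9 + 386*g^2/3 + 1505*g/9 + 1142/27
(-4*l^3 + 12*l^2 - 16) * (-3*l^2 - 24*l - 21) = 12*l^5 + 60*l^4 - 204*l^3 - 204*l^2 + 384*l + 336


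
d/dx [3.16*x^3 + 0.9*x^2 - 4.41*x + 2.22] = 9.48*x^2 + 1.8*x - 4.41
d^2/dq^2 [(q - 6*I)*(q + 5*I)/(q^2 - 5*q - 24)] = (q^3*(10 - 2*I) + 324*q^2 + q*(-900 - 144*I) + 4092 + 240*I)/(q^6 - 15*q^5 + 3*q^4 + 595*q^3 - 72*q^2 - 8640*q - 13824)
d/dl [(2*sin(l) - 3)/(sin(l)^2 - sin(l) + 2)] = (6*sin(l) + cos(2*l))*cos(l)/(sin(l)^2 - sin(l) + 2)^2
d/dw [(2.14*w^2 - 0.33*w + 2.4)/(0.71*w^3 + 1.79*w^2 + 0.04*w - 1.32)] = (-1.5194*w^4 + 0.468599999999999*w^3 - 4.4357*w^2 - 14.2416*w + 0.3396)/(0.5041*w^6 + 2.5418*w^5 + 3.2609*w^4 - 1.7312*w^3 - 4.724*w^2 - 0.1056*w + 1.7424)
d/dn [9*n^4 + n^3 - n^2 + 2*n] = 36*n^3 + 3*n^2 - 2*n + 2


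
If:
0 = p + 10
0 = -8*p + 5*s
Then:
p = -10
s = -16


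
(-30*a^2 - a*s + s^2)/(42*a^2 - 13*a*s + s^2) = (5*a + s)/(-7*a + s)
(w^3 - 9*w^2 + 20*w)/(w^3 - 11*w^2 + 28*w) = (w - 5)/(w - 7)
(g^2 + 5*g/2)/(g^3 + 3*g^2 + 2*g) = (g + 5/2)/(g^2 + 3*g + 2)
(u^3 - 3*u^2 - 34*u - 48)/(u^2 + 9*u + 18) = (u^2 - 6*u - 16)/(u + 6)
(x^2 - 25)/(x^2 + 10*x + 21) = (x^2 - 25)/(x^2 + 10*x + 21)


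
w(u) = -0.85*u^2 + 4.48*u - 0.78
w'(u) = 4.48 - 1.7*u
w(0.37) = 0.76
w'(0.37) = 3.85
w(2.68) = 5.12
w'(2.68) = -0.08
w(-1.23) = -7.58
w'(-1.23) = 6.57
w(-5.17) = -46.66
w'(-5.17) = 13.27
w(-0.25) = -1.95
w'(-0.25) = 4.90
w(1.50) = 4.03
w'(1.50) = 1.93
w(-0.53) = -3.39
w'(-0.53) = 5.38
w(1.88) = 4.64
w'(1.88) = 1.28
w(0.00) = -0.78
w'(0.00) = 4.48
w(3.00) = 5.01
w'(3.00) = -0.62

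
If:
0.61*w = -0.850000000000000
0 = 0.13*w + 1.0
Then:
No Solution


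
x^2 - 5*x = x*(x - 5)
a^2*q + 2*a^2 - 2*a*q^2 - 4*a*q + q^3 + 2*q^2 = (-a + q)^2*(q + 2)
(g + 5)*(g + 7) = g^2 + 12*g + 35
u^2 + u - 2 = (u - 1)*(u + 2)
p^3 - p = p*(p - 1)*(p + 1)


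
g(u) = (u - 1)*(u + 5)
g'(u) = 2*u + 4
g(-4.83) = -0.99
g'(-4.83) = -5.66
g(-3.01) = -7.98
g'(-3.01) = -2.02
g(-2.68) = -8.54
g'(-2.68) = -1.36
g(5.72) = 50.60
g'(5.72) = 15.44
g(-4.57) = -2.40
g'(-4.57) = -5.14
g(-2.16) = -8.97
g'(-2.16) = -0.32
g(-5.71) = 4.76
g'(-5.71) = -7.42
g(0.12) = -4.51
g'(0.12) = 4.24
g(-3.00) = -8.00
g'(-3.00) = -2.00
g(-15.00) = 160.00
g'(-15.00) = -26.00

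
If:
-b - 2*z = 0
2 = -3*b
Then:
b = -2/3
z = 1/3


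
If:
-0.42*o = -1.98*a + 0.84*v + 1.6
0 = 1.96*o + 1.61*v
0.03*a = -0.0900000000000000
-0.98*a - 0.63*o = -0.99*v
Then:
No Solution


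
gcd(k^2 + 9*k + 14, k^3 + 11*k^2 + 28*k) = k + 7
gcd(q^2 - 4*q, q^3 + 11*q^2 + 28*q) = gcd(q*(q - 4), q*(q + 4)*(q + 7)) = q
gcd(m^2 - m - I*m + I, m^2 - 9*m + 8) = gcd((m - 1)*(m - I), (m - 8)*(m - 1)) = m - 1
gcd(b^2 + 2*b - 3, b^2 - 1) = b - 1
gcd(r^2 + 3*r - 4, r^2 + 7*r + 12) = r + 4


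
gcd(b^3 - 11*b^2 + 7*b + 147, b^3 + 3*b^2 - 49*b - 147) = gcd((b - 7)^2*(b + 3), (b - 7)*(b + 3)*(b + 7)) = b^2 - 4*b - 21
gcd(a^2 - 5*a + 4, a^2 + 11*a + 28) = 1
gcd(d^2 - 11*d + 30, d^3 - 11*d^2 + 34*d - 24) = d - 6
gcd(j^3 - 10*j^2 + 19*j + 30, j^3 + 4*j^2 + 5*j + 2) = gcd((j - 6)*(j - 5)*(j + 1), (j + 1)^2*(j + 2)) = j + 1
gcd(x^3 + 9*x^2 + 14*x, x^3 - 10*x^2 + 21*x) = x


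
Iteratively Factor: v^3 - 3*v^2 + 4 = (v + 1)*(v^2 - 4*v + 4) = (v - 2)*(v + 1)*(v - 2)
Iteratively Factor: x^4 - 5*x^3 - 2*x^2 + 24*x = (x + 2)*(x^3 - 7*x^2 + 12*x) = (x - 4)*(x + 2)*(x^2 - 3*x) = x*(x - 4)*(x + 2)*(x - 3)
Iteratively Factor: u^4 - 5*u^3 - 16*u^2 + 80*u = (u + 4)*(u^3 - 9*u^2 + 20*u) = (u - 4)*(u + 4)*(u^2 - 5*u) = (u - 5)*(u - 4)*(u + 4)*(u)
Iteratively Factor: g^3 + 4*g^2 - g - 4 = (g + 4)*(g^2 - 1) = (g - 1)*(g + 4)*(g + 1)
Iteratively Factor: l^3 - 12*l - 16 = (l + 2)*(l^2 - 2*l - 8) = (l - 4)*(l + 2)*(l + 2)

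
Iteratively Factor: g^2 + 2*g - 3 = (g + 3)*(g - 1)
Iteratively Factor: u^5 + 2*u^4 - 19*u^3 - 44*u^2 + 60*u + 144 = (u - 2)*(u^4 + 4*u^3 - 11*u^2 - 66*u - 72) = (u - 2)*(u + 3)*(u^3 + u^2 - 14*u - 24) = (u - 4)*(u - 2)*(u + 3)*(u^2 + 5*u + 6) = (u - 4)*(u - 2)*(u + 3)^2*(u + 2)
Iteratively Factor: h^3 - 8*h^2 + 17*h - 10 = (h - 2)*(h^2 - 6*h + 5) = (h - 2)*(h - 1)*(h - 5)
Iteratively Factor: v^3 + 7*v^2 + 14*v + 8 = (v + 4)*(v^2 + 3*v + 2) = (v + 2)*(v + 4)*(v + 1)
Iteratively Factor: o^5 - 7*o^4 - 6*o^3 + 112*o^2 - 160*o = (o - 5)*(o^4 - 2*o^3 - 16*o^2 + 32*o) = (o - 5)*(o - 4)*(o^3 + 2*o^2 - 8*o) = (o - 5)*(o - 4)*(o - 2)*(o^2 + 4*o) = (o - 5)*(o - 4)*(o - 2)*(o + 4)*(o)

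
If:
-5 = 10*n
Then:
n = -1/2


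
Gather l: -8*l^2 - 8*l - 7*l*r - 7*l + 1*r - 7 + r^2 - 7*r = -8*l^2 + l*(-7*r - 15) + r^2 - 6*r - 7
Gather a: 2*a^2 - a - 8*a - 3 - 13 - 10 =2*a^2 - 9*a - 26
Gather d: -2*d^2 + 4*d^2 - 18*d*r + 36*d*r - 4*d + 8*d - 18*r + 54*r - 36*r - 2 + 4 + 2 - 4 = 2*d^2 + d*(18*r + 4)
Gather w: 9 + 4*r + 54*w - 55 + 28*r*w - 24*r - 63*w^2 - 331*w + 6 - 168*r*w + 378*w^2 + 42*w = -20*r + 315*w^2 + w*(-140*r - 235) - 40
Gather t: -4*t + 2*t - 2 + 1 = -2*t - 1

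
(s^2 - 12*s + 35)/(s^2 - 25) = (s - 7)/(s + 5)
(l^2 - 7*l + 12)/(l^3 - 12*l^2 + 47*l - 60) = 1/(l - 5)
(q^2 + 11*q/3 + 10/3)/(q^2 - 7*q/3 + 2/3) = (3*q^2 + 11*q + 10)/(3*q^2 - 7*q + 2)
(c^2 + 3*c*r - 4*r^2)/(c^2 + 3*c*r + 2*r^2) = (c^2 + 3*c*r - 4*r^2)/(c^2 + 3*c*r + 2*r^2)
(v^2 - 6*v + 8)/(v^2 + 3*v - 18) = (v^2 - 6*v + 8)/(v^2 + 3*v - 18)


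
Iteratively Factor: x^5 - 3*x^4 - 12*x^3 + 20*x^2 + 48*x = (x)*(x^4 - 3*x^3 - 12*x^2 + 20*x + 48) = x*(x + 2)*(x^3 - 5*x^2 - 2*x + 24) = x*(x - 3)*(x + 2)*(x^2 - 2*x - 8) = x*(x - 3)*(x + 2)^2*(x - 4)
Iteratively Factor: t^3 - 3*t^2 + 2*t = (t)*(t^2 - 3*t + 2) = t*(t - 1)*(t - 2)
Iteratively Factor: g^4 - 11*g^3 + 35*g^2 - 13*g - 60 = (g - 3)*(g^3 - 8*g^2 + 11*g + 20) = (g - 5)*(g - 3)*(g^2 - 3*g - 4) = (g - 5)*(g - 4)*(g - 3)*(g + 1)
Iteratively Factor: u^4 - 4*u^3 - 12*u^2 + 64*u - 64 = (u - 4)*(u^3 - 12*u + 16) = (u - 4)*(u + 4)*(u^2 - 4*u + 4) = (u - 4)*(u - 2)*(u + 4)*(u - 2)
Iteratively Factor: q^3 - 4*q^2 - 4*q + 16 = (q + 2)*(q^2 - 6*q + 8) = (q - 4)*(q + 2)*(q - 2)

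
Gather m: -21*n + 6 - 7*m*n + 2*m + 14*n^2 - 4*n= m*(2 - 7*n) + 14*n^2 - 25*n + 6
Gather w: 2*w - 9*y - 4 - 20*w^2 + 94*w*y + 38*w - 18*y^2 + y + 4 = -20*w^2 + w*(94*y + 40) - 18*y^2 - 8*y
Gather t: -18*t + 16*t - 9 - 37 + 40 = -2*t - 6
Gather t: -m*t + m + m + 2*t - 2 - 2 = 2*m + t*(2 - m) - 4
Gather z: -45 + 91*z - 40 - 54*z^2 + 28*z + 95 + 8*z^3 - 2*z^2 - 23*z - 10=8*z^3 - 56*z^2 + 96*z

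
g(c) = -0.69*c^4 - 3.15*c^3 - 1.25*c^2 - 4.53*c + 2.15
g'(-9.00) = 1264.56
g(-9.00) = -2289.07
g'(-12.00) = 3433.95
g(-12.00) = -8988.13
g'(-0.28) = -4.51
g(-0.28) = 3.39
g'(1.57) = -42.43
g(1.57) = -24.43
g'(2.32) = -95.66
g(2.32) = -74.41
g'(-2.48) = -14.35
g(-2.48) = 27.64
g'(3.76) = -294.24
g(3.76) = -337.91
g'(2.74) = -139.10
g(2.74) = -123.34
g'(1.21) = -26.28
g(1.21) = -12.22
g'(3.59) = -263.00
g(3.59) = -290.58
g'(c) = -2.76*c^3 - 9.45*c^2 - 2.5*c - 4.53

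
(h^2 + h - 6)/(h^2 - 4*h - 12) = (-h^2 - h + 6)/(-h^2 + 4*h + 12)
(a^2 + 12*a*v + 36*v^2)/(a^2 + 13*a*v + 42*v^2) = (a + 6*v)/(a + 7*v)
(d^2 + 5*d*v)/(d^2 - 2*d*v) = (d + 5*v)/(d - 2*v)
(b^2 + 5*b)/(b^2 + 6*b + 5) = b/(b + 1)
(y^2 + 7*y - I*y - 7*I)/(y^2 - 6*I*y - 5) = (y + 7)/(y - 5*I)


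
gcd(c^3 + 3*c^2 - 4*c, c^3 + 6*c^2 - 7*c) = c^2 - c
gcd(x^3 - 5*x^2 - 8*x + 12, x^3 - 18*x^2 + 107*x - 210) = x - 6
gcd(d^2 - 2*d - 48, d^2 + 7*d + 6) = d + 6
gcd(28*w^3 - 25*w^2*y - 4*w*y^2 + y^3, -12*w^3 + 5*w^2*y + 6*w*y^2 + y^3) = -4*w^2 + 3*w*y + y^2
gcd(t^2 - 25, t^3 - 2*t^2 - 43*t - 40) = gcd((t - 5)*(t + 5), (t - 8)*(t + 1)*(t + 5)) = t + 5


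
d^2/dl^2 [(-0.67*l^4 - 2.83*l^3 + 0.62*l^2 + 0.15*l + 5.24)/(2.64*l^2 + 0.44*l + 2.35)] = (-9.33926400000001*l^6 - 4.66963199999995*l^5 - 25.718352*l^4 + 23.58488*l^3 + 134.087124*l^2 - 62.834946*l - 56.451292)/(18.399744*l^6 + 9.199872*l^5 + 50.668992*l^4 + 16.463744*l^3 + 45.10308*l^2 + 7.2897*l + 12.977875)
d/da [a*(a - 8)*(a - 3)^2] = 4*a^3 - 42*a^2 + 114*a - 72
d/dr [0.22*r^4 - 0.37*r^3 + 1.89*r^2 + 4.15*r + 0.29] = 0.88*r^3 - 1.11*r^2 + 3.78*r + 4.15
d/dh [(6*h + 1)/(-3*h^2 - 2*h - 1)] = 2*(9*h^2 + 3*h - 2)/(9*h^4 + 12*h^3 + 10*h^2 + 4*h + 1)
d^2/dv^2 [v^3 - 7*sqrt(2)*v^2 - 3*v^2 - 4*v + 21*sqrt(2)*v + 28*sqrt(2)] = 6*v - 14*sqrt(2) - 6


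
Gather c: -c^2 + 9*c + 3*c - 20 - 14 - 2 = -c^2 + 12*c - 36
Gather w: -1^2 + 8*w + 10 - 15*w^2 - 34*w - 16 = -15*w^2 - 26*w - 7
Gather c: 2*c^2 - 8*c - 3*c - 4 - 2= 2*c^2 - 11*c - 6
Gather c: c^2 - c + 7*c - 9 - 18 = c^2 + 6*c - 27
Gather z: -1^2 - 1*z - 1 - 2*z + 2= -3*z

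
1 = 1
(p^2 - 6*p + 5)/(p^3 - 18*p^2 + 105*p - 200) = (p - 1)/(p^2 - 13*p + 40)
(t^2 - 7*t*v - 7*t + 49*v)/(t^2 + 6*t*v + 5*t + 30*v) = (t^2 - 7*t*v - 7*t + 49*v)/(t^2 + 6*t*v + 5*t + 30*v)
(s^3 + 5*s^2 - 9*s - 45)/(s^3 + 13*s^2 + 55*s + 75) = (s - 3)/(s + 5)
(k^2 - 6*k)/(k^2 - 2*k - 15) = k*(6 - k)/(-k^2 + 2*k + 15)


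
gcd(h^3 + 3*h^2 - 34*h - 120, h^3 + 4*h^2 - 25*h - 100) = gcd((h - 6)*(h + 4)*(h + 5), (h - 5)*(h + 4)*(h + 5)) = h^2 + 9*h + 20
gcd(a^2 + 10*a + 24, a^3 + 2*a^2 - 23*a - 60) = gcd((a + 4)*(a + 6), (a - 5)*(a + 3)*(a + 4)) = a + 4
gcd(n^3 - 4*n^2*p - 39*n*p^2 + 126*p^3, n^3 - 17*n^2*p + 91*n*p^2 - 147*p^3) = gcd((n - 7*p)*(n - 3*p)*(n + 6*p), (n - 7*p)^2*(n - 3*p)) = n^2 - 10*n*p + 21*p^2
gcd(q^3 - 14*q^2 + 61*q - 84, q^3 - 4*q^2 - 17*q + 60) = q - 3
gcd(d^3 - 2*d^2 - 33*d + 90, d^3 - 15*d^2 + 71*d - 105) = d^2 - 8*d + 15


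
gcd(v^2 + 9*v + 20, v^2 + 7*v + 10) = v + 5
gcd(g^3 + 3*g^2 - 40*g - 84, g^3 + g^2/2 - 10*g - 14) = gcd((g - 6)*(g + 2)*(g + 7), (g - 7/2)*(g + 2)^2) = g + 2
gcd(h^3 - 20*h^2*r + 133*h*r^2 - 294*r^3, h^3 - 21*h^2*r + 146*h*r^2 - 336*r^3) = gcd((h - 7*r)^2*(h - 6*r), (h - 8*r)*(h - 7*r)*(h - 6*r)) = h^2 - 13*h*r + 42*r^2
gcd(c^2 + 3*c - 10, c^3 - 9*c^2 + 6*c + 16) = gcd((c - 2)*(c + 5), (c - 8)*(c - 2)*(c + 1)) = c - 2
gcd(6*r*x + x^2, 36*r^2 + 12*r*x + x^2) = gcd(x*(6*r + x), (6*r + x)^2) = 6*r + x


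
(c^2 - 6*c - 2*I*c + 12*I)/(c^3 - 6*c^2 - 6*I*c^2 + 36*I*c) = (c - 2*I)/(c*(c - 6*I))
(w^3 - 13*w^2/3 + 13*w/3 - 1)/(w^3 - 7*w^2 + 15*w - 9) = (w - 1/3)/(w - 3)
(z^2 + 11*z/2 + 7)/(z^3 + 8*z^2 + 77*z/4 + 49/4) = 2*(z + 2)/(2*z^2 + 9*z + 7)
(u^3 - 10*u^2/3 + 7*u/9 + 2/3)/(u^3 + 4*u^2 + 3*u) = (9*u^3 - 30*u^2 + 7*u + 6)/(9*u*(u^2 + 4*u + 3))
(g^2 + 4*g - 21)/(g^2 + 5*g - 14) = (g - 3)/(g - 2)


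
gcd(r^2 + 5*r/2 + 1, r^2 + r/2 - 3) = r + 2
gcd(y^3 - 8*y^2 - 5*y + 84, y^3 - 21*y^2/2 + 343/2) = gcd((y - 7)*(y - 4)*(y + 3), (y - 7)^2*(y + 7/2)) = y - 7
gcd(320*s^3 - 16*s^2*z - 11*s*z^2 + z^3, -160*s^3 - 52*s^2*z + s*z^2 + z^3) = -40*s^2 - 3*s*z + z^2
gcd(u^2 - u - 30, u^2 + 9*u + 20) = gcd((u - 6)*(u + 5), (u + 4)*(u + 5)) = u + 5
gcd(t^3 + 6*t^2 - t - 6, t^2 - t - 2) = t + 1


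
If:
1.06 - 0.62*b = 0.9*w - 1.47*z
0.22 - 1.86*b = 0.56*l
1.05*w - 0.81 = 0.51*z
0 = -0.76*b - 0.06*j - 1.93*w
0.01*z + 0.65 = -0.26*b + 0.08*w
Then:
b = -2.47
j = 35.09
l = 8.58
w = -0.12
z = -1.83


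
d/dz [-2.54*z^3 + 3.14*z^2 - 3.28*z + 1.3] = -7.62*z^2 + 6.28*z - 3.28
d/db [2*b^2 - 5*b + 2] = 4*b - 5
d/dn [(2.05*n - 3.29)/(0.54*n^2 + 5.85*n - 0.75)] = (-1.107*n^2 + 3.5532*n + 17.709)/(0.2916*n^4 + 6.318*n^3 + 33.4125*n^2 - 8.775*n + 0.5625)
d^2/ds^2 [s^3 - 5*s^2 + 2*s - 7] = 6*s - 10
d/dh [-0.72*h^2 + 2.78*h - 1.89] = 2.78 - 1.44*h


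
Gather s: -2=-2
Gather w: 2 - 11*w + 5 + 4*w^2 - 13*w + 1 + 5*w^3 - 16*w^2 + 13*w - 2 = 5*w^3 - 12*w^2 - 11*w + 6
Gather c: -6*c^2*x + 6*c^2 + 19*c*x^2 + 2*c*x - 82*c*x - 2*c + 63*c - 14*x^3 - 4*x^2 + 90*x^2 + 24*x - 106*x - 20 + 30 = c^2*(6 - 6*x) + c*(19*x^2 - 80*x + 61) - 14*x^3 + 86*x^2 - 82*x + 10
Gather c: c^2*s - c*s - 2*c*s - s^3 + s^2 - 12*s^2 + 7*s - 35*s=c^2*s - 3*c*s - s^3 - 11*s^2 - 28*s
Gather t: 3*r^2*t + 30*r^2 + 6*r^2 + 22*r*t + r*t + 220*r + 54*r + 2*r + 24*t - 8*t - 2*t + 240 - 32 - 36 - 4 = 36*r^2 + 276*r + t*(3*r^2 + 23*r + 14) + 168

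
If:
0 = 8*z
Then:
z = 0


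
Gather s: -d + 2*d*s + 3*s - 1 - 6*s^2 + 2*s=-d - 6*s^2 + s*(2*d + 5) - 1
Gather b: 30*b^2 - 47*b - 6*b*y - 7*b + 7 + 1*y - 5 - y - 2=30*b^2 + b*(-6*y - 54)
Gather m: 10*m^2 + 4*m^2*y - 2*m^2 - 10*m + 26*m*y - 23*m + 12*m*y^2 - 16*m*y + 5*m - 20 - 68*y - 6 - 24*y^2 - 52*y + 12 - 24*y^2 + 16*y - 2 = m^2*(4*y + 8) + m*(12*y^2 + 10*y - 28) - 48*y^2 - 104*y - 16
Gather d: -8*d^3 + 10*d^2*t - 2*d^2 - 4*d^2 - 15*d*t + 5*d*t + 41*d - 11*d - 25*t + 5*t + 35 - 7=-8*d^3 + d^2*(10*t - 6) + d*(30 - 10*t) - 20*t + 28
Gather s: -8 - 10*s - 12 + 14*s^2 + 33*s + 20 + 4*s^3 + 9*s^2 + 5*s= 4*s^3 + 23*s^2 + 28*s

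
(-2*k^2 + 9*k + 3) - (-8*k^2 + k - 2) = 6*k^2 + 8*k + 5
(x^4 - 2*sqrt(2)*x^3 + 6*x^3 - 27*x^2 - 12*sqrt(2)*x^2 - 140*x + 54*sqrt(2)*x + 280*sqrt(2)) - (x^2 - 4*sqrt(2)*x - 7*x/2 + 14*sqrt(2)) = x^4 - 2*sqrt(2)*x^3 + 6*x^3 - 28*x^2 - 12*sqrt(2)*x^2 - 273*x/2 + 58*sqrt(2)*x + 266*sqrt(2)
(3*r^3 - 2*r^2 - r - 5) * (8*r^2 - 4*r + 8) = 24*r^5 - 28*r^4 + 24*r^3 - 52*r^2 + 12*r - 40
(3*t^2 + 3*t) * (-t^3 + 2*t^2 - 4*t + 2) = -3*t^5 + 3*t^4 - 6*t^3 - 6*t^2 + 6*t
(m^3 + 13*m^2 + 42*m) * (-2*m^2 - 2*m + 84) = -2*m^5 - 28*m^4 - 26*m^3 + 1008*m^2 + 3528*m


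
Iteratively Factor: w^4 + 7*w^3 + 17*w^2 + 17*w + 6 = (w + 3)*(w^3 + 4*w^2 + 5*w + 2) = (w + 1)*(w + 3)*(w^2 + 3*w + 2) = (w + 1)*(w + 2)*(w + 3)*(w + 1)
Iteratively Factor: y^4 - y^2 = (y)*(y^3 - y) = y^2*(y^2 - 1) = y^2*(y + 1)*(y - 1)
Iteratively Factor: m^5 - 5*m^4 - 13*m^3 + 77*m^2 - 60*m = (m + 4)*(m^4 - 9*m^3 + 23*m^2 - 15*m) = (m - 3)*(m + 4)*(m^3 - 6*m^2 + 5*m) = m*(m - 3)*(m + 4)*(m^2 - 6*m + 5) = m*(m - 3)*(m - 1)*(m + 4)*(m - 5)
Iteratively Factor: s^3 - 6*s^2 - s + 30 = (s + 2)*(s^2 - 8*s + 15) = (s - 3)*(s + 2)*(s - 5)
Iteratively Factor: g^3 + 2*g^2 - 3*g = (g)*(g^2 + 2*g - 3) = g*(g + 3)*(g - 1)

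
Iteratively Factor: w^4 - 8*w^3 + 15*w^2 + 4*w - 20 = (w - 5)*(w^3 - 3*w^2 + 4) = (w - 5)*(w + 1)*(w^2 - 4*w + 4) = (w - 5)*(w - 2)*(w + 1)*(w - 2)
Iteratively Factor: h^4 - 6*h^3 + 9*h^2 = (h - 3)*(h^3 - 3*h^2) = h*(h - 3)*(h^2 - 3*h) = h*(h - 3)^2*(h)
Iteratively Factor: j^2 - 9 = (j - 3)*(j + 3)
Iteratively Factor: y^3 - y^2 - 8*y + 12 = (y - 2)*(y^2 + y - 6) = (y - 2)^2*(y + 3)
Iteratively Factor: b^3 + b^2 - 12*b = (b - 3)*(b^2 + 4*b) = (b - 3)*(b + 4)*(b)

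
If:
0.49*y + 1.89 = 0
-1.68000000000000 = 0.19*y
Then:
No Solution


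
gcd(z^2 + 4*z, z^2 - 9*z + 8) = 1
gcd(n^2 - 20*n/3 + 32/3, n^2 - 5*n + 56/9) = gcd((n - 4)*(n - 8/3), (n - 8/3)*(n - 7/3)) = n - 8/3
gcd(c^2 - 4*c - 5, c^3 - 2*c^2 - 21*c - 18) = c + 1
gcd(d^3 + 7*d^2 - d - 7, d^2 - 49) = d + 7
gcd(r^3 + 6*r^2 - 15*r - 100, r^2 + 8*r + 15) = r + 5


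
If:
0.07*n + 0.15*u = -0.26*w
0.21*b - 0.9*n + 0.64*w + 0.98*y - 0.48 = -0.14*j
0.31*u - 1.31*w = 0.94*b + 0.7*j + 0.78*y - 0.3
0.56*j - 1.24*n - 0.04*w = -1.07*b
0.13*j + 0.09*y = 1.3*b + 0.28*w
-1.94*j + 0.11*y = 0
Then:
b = 0.10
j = 0.04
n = 0.11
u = 0.30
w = -0.20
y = 0.69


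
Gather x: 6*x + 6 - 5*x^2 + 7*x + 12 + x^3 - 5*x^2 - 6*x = x^3 - 10*x^2 + 7*x + 18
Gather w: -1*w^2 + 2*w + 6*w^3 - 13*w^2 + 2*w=6*w^3 - 14*w^2 + 4*w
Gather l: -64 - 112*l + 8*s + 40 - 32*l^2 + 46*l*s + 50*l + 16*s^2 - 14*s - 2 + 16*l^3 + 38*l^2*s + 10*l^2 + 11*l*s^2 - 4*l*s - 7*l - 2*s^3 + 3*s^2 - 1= 16*l^3 + l^2*(38*s - 22) + l*(11*s^2 + 42*s - 69) - 2*s^3 + 19*s^2 - 6*s - 27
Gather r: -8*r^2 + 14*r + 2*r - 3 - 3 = -8*r^2 + 16*r - 6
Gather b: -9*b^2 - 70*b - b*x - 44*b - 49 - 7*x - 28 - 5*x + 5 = -9*b^2 + b*(-x - 114) - 12*x - 72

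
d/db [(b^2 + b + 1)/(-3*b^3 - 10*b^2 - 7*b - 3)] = (3*b^4 + 6*b^3 + 12*b^2 + 14*b + 4)/(9*b^6 + 60*b^5 + 142*b^4 + 158*b^3 + 109*b^2 + 42*b + 9)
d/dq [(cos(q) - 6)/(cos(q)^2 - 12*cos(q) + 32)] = (cos(q)^2 - 12*cos(q) + 40)*sin(q)/(cos(q)^2 - 12*cos(q) + 32)^2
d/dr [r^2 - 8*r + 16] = 2*r - 8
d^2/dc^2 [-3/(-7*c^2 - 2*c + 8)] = 6*(-49*c^2 - 14*c + 4*(7*c + 1)^2 + 56)/(7*c^2 + 2*c - 8)^3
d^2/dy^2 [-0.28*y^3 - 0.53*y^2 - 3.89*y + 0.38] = -1.68*y - 1.06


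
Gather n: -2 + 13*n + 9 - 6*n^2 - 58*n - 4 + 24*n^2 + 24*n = 18*n^2 - 21*n + 3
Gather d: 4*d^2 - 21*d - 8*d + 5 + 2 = 4*d^2 - 29*d + 7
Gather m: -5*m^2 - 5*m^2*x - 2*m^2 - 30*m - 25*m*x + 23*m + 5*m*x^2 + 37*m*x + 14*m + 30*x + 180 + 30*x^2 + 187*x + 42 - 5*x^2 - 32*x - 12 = m^2*(-5*x - 7) + m*(5*x^2 + 12*x + 7) + 25*x^2 + 185*x + 210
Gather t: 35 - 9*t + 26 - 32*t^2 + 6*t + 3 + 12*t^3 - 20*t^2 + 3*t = 12*t^3 - 52*t^2 + 64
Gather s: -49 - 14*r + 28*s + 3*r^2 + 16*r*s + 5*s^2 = 3*r^2 - 14*r + 5*s^2 + s*(16*r + 28) - 49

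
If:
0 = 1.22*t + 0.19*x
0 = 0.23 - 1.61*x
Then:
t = -0.02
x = 0.14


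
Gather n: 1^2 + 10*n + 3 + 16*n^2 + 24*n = 16*n^2 + 34*n + 4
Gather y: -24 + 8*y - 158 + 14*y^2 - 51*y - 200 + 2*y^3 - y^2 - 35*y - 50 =2*y^3 + 13*y^2 - 78*y - 432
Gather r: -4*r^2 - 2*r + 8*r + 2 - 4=-4*r^2 + 6*r - 2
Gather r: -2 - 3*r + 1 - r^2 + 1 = -r^2 - 3*r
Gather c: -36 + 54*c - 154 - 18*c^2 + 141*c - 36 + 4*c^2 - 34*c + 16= -14*c^2 + 161*c - 210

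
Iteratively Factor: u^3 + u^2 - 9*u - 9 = (u + 1)*(u^2 - 9) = (u + 1)*(u + 3)*(u - 3)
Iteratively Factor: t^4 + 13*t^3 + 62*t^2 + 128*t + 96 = (t + 4)*(t^3 + 9*t^2 + 26*t + 24) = (t + 2)*(t + 4)*(t^2 + 7*t + 12) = (t + 2)*(t + 3)*(t + 4)*(t + 4)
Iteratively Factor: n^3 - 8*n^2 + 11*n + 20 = (n + 1)*(n^2 - 9*n + 20) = (n - 5)*(n + 1)*(n - 4)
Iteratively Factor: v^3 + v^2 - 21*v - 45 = (v + 3)*(v^2 - 2*v - 15) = (v + 3)^2*(v - 5)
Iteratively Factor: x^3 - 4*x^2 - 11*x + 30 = (x - 2)*(x^2 - 2*x - 15) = (x - 5)*(x - 2)*(x + 3)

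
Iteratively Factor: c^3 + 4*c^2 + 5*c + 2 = (c + 1)*(c^2 + 3*c + 2) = (c + 1)*(c + 2)*(c + 1)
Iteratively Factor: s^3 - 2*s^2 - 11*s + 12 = (s - 1)*(s^2 - s - 12) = (s - 4)*(s - 1)*(s + 3)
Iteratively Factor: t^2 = (t)*(t)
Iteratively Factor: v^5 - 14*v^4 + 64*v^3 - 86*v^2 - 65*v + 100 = (v - 1)*(v^4 - 13*v^3 + 51*v^2 - 35*v - 100) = (v - 5)*(v - 1)*(v^3 - 8*v^2 + 11*v + 20) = (v - 5)^2*(v - 1)*(v^2 - 3*v - 4) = (v - 5)^2*(v - 1)*(v + 1)*(v - 4)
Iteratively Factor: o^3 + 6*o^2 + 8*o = (o)*(o^2 + 6*o + 8) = o*(o + 2)*(o + 4)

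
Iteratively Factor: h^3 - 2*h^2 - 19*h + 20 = (h - 1)*(h^2 - h - 20) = (h - 1)*(h + 4)*(h - 5)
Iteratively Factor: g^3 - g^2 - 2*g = (g)*(g^2 - g - 2) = g*(g + 1)*(g - 2)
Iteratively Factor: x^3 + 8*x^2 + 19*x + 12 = (x + 1)*(x^2 + 7*x + 12) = (x + 1)*(x + 3)*(x + 4)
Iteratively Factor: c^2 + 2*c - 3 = (c + 3)*(c - 1)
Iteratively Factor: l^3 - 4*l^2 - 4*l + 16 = (l - 4)*(l^2 - 4) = (l - 4)*(l - 2)*(l + 2)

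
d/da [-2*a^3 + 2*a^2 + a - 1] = -6*a^2 + 4*a + 1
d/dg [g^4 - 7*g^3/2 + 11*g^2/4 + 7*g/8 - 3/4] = 4*g^3 - 21*g^2/2 + 11*g/2 + 7/8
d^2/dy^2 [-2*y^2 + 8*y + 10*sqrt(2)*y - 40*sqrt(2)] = -4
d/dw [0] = 0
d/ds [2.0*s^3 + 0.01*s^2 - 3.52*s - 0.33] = 6.0*s^2 + 0.02*s - 3.52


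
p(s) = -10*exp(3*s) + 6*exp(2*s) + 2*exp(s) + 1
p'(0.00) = -16.00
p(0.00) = -1.00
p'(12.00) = -129336628543664789.11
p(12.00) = -43112156536093662.63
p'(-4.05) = 0.04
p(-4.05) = 1.04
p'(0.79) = -258.26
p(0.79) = -72.44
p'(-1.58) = 0.66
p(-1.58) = 1.58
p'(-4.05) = 0.04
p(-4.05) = 1.04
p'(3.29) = -571540.01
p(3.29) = -189035.47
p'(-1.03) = 0.88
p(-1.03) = 2.02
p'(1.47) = -2232.40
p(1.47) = -699.50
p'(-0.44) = -1.75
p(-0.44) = 2.11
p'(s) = -30*exp(3*s) + 12*exp(2*s) + 2*exp(s)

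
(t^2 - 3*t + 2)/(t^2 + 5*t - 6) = (t - 2)/(t + 6)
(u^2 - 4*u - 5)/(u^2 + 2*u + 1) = (u - 5)/(u + 1)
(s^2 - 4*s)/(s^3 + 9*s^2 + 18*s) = (s - 4)/(s^2 + 9*s + 18)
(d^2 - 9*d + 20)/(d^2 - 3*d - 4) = (d - 5)/(d + 1)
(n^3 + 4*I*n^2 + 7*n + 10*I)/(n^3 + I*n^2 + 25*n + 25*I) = (n - 2*I)/(n - 5*I)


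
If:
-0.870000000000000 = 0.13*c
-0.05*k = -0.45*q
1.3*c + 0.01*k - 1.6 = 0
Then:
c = -6.69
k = 1030.00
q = 114.44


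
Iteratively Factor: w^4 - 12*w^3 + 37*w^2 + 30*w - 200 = (w - 5)*(w^3 - 7*w^2 + 2*w + 40) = (w - 5)*(w + 2)*(w^2 - 9*w + 20) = (w - 5)*(w - 4)*(w + 2)*(w - 5)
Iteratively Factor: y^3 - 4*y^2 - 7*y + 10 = (y + 2)*(y^2 - 6*y + 5) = (y - 5)*(y + 2)*(y - 1)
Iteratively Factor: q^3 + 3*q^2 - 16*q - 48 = (q + 3)*(q^2 - 16) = (q - 4)*(q + 3)*(q + 4)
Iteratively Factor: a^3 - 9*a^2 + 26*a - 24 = (a - 3)*(a^2 - 6*a + 8) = (a - 4)*(a - 3)*(a - 2)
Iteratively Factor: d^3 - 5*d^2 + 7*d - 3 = (d - 1)*(d^2 - 4*d + 3) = (d - 3)*(d - 1)*(d - 1)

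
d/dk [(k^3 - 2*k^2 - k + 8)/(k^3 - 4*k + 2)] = 2*(k^4 - 3*k^3 - 5*k^2 - 4*k + 15)/(k^6 - 8*k^4 + 4*k^3 + 16*k^2 - 16*k + 4)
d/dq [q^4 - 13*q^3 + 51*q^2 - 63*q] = 4*q^3 - 39*q^2 + 102*q - 63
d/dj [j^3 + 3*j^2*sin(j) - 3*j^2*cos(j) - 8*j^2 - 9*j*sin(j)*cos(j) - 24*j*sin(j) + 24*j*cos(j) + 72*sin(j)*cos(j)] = 3*sqrt(2)*j^2*sin(j + pi/4) + 3*j^2 - 18*j*sin(j) - 30*j*cos(j) - 9*j*cos(2*j) - 16*j - 9*sin(2*j)/2 + 72*cos(2*j) + 24*sqrt(2)*cos(j + pi/4)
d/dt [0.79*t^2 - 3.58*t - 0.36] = 1.58*t - 3.58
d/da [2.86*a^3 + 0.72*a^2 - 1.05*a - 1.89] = 8.58*a^2 + 1.44*a - 1.05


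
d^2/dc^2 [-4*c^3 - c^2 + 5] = -24*c - 2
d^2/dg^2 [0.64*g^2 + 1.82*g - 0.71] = 1.28000000000000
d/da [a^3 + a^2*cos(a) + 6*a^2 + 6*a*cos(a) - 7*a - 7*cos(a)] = -a^2*sin(a) + 3*a^2 - 6*a*sin(a) + 2*a*cos(a) + 12*a + 7*sin(a) + 6*cos(a) - 7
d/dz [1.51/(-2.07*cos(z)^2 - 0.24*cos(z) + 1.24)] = -(6.2514*cos(z) + 0.3624)*sin(z)/(2.07*cos(z)^2 + 0.24*cos(z) - 1.24)^2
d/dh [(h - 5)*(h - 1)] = 2*h - 6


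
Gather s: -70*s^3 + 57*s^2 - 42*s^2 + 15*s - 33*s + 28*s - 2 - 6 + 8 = -70*s^3 + 15*s^2 + 10*s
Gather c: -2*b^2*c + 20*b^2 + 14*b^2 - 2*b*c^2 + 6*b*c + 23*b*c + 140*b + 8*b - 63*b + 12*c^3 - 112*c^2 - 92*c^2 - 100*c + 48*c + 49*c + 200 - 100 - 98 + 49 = 34*b^2 + 85*b + 12*c^3 + c^2*(-2*b - 204) + c*(-2*b^2 + 29*b - 3) + 51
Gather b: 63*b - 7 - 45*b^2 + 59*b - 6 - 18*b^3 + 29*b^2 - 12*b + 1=-18*b^3 - 16*b^2 + 110*b - 12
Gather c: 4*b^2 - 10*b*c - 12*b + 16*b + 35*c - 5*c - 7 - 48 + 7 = 4*b^2 + 4*b + c*(30 - 10*b) - 48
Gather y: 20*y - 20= 20*y - 20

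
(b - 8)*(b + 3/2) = b^2 - 13*b/2 - 12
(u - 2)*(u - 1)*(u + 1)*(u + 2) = u^4 - 5*u^2 + 4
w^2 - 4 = (w - 2)*(w + 2)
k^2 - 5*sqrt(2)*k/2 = k*(k - 5*sqrt(2)/2)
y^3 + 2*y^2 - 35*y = y*(y - 5)*(y + 7)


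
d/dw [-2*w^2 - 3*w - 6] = -4*w - 3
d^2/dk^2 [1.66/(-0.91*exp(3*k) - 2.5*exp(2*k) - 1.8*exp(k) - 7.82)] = (-1.66*(2.73*exp(2*k) + 5.0*exp(k) + 1.8)*(5.46*exp(2*k) + 10.0*exp(k) + 3.6)*exp(k) + (13.5954*exp(2*k) + 16.6*exp(k) + 2.988)*(0.91*exp(3*k) + 2.5*exp(2*k) + 1.8*exp(k) + 7.82))*exp(k)/(0.91*exp(3*k) + 2.5*exp(2*k) + 1.8*exp(k) + 7.82)^3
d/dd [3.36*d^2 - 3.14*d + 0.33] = 6.72*d - 3.14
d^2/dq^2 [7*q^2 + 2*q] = 14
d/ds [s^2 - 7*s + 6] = 2*s - 7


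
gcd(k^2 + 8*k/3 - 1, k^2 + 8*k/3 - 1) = k^2 + 8*k/3 - 1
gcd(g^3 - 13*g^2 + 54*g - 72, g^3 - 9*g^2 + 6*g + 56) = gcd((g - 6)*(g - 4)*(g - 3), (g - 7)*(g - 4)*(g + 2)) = g - 4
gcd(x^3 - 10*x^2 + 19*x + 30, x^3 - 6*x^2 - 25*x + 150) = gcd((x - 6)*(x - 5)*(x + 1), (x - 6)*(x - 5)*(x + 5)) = x^2 - 11*x + 30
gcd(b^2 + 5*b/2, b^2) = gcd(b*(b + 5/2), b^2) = b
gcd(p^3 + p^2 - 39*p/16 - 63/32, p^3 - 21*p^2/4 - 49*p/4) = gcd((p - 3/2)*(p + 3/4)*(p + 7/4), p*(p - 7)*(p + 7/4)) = p + 7/4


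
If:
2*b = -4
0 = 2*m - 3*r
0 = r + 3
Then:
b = -2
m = -9/2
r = -3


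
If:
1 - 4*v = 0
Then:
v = 1/4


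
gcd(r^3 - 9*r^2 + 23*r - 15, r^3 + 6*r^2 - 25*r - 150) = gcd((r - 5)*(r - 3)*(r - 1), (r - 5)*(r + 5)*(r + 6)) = r - 5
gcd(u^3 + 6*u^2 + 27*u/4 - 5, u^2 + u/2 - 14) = u + 4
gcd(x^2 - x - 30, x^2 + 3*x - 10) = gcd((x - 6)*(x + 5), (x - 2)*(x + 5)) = x + 5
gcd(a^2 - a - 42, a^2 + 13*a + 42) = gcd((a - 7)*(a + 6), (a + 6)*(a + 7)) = a + 6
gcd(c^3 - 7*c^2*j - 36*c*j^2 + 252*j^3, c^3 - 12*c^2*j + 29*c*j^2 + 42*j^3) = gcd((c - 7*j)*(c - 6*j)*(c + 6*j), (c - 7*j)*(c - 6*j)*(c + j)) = c^2 - 13*c*j + 42*j^2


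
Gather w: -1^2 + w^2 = w^2 - 1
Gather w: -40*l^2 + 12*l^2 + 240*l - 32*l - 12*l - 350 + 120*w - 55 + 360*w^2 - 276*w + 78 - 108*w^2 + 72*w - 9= -28*l^2 + 196*l + 252*w^2 - 84*w - 336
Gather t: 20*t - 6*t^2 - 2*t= -6*t^2 + 18*t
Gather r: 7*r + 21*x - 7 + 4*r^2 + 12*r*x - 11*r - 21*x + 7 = 4*r^2 + r*(12*x - 4)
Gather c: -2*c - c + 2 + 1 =3 - 3*c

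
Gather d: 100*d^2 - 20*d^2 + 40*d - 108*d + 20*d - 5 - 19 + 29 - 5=80*d^2 - 48*d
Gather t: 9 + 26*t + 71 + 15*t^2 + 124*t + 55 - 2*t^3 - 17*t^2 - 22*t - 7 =-2*t^3 - 2*t^2 + 128*t + 128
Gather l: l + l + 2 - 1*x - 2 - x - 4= 2*l - 2*x - 4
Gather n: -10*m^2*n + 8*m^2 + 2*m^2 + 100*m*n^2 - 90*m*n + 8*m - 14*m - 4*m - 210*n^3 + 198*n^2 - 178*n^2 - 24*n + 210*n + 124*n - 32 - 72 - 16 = 10*m^2 - 10*m - 210*n^3 + n^2*(100*m + 20) + n*(-10*m^2 - 90*m + 310) - 120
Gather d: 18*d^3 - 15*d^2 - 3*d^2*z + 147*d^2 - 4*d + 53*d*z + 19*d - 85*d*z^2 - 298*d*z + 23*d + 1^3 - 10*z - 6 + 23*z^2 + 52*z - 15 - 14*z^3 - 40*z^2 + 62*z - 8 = 18*d^3 + d^2*(132 - 3*z) + d*(-85*z^2 - 245*z + 38) - 14*z^3 - 17*z^2 + 104*z - 28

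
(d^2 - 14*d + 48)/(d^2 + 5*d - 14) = (d^2 - 14*d + 48)/(d^2 + 5*d - 14)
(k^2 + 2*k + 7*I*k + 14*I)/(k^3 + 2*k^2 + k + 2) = (k + 7*I)/(k^2 + 1)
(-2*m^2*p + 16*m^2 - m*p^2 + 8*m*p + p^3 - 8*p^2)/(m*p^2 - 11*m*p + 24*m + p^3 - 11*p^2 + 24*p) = (-2*m + p)/(p - 3)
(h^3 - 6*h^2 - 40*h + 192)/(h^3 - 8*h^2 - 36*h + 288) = (h - 4)/(h - 6)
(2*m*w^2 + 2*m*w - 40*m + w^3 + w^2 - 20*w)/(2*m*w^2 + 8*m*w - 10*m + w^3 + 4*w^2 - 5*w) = (w - 4)/(w - 1)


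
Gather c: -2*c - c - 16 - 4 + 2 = -3*c - 18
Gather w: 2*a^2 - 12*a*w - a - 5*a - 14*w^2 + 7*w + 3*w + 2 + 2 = 2*a^2 - 6*a - 14*w^2 + w*(10 - 12*a) + 4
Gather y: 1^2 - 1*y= 1 - y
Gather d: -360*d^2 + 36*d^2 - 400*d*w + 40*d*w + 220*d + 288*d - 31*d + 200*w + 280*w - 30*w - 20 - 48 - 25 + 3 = -324*d^2 + d*(477 - 360*w) + 450*w - 90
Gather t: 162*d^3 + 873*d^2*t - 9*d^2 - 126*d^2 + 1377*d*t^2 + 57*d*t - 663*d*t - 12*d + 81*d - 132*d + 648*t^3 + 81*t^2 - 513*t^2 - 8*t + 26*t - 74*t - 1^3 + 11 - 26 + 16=162*d^3 - 135*d^2 - 63*d + 648*t^3 + t^2*(1377*d - 432) + t*(873*d^2 - 606*d - 56)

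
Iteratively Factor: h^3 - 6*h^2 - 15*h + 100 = (h - 5)*(h^2 - h - 20) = (h - 5)^2*(h + 4)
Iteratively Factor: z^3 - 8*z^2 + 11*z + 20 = (z - 5)*(z^2 - 3*z - 4) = (z - 5)*(z - 4)*(z + 1)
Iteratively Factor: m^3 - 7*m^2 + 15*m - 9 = (m - 3)*(m^2 - 4*m + 3) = (m - 3)*(m - 1)*(m - 3)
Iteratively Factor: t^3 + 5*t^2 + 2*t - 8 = (t - 1)*(t^2 + 6*t + 8) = (t - 1)*(t + 2)*(t + 4)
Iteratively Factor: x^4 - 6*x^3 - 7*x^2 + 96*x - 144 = (x - 4)*(x^3 - 2*x^2 - 15*x + 36) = (x - 4)*(x + 4)*(x^2 - 6*x + 9) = (x - 4)*(x - 3)*(x + 4)*(x - 3)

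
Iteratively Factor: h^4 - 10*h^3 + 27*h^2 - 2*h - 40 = (h - 5)*(h^3 - 5*h^2 + 2*h + 8) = (h - 5)*(h + 1)*(h^2 - 6*h + 8) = (h - 5)*(h - 2)*(h + 1)*(h - 4)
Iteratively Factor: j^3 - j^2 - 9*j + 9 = (j - 3)*(j^2 + 2*j - 3) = (j - 3)*(j + 3)*(j - 1)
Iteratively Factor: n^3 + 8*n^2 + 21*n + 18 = (n + 3)*(n^2 + 5*n + 6) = (n + 2)*(n + 3)*(n + 3)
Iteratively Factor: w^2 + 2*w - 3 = (w + 3)*(w - 1)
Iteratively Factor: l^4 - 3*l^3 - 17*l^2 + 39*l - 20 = (l - 5)*(l^3 + 2*l^2 - 7*l + 4) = (l - 5)*(l + 4)*(l^2 - 2*l + 1) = (l - 5)*(l - 1)*(l + 4)*(l - 1)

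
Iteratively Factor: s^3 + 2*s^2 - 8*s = (s - 2)*(s^2 + 4*s) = s*(s - 2)*(s + 4)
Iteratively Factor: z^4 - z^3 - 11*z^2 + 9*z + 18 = (z + 3)*(z^3 - 4*z^2 + z + 6) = (z + 1)*(z + 3)*(z^2 - 5*z + 6) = (z - 2)*(z + 1)*(z + 3)*(z - 3)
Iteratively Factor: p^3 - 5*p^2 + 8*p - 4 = (p - 2)*(p^2 - 3*p + 2) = (p - 2)*(p - 1)*(p - 2)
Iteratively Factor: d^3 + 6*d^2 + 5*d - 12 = (d - 1)*(d^2 + 7*d + 12) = (d - 1)*(d + 4)*(d + 3)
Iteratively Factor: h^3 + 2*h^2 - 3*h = (h + 3)*(h^2 - h) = h*(h + 3)*(h - 1)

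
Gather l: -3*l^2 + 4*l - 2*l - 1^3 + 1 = -3*l^2 + 2*l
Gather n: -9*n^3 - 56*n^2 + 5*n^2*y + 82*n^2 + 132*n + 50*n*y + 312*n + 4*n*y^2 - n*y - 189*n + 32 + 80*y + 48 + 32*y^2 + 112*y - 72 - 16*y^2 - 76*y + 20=-9*n^3 + n^2*(5*y + 26) + n*(4*y^2 + 49*y + 255) + 16*y^2 + 116*y + 28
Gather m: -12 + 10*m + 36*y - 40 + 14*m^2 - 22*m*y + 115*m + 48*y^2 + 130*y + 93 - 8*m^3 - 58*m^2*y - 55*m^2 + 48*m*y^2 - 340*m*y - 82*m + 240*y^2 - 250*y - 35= -8*m^3 + m^2*(-58*y - 41) + m*(48*y^2 - 362*y + 43) + 288*y^2 - 84*y + 6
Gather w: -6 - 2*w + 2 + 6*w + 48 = 4*w + 44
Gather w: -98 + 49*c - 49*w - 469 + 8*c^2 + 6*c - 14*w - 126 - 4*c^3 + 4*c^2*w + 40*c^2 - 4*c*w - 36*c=-4*c^3 + 48*c^2 + 19*c + w*(4*c^2 - 4*c - 63) - 693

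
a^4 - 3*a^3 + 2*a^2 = a^2*(a - 2)*(a - 1)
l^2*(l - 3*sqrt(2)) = l^3 - 3*sqrt(2)*l^2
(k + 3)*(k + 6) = k^2 + 9*k + 18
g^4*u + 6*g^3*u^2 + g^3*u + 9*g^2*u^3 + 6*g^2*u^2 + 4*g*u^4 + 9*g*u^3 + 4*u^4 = (g + u)^2*(g + 4*u)*(g*u + u)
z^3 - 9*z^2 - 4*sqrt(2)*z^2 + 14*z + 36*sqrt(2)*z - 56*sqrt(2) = (z - 7)*(z - 2)*(z - 4*sqrt(2))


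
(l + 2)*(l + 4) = l^2 + 6*l + 8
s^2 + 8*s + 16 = (s + 4)^2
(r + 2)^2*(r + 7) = r^3 + 11*r^2 + 32*r + 28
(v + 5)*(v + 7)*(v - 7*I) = v^3 + 12*v^2 - 7*I*v^2 + 35*v - 84*I*v - 245*I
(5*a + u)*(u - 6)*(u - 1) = 5*a*u^2 - 35*a*u + 30*a + u^3 - 7*u^2 + 6*u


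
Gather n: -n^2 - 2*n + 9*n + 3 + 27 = -n^2 + 7*n + 30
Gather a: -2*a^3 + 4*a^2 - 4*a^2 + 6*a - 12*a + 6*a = -2*a^3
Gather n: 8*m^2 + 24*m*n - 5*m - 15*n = 8*m^2 - 5*m + n*(24*m - 15)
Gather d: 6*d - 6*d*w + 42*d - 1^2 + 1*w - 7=d*(48 - 6*w) + w - 8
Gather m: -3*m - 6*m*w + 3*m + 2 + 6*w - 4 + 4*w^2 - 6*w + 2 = -6*m*w + 4*w^2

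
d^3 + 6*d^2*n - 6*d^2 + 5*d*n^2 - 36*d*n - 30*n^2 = (d - 6)*(d + n)*(d + 5*n)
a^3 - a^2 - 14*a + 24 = (a - 3)*(a - 2)*(a + 4)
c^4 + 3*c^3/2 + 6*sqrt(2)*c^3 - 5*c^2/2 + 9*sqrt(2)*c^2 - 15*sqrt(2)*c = c*(c - 1)*(c + 5/2)*(c + 6*sqrt(2))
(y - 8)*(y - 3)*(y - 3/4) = y^3 - 47*y^2/4 + 129*y/4 - 18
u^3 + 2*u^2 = u^2*(u + 2)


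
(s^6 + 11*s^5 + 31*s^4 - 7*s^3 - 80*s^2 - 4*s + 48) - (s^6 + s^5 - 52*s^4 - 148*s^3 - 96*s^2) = 10*s^5 + 83*s^4 + 141*s^3 + 16*s^2 - 4*s + 48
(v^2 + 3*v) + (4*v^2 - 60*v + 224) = 5*v^2 - 57*v + 224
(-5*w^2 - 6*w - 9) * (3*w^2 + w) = -15*w^4 - 23*w^3 - 33*w^2 - 9*w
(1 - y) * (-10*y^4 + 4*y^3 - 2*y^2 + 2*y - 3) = 10*y^5 - 14*y^4 + 6*y^3 - 4*y^2 + 5*y - 3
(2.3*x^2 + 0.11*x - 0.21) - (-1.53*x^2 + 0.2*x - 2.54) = 3.83*x^2 - 0.09*x + 2.33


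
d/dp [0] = 0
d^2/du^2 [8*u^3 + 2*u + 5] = 48*u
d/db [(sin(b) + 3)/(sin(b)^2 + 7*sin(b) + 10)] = (-6*sin(b) + cos(b)^2 - 12)*cos(b)/(sin(b)^2 + 7*sin(b) + 10)^2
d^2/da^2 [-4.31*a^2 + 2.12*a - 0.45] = -8.62000000000000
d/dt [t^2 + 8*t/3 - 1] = 2*t + 8/3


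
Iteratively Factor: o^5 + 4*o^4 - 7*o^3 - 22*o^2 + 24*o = (o - 2)*(o^4 + 6*o^3 + 5*o^2 - 12*o) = (o - 2)*(o + 4)*(o^3 + 2*o^2 - 3*o) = (o - 2)*(o + 3)*(o + 4)*(o^2 - o) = (o - 2)*(o - 1)*(o + 3)*(o + 4)*(o)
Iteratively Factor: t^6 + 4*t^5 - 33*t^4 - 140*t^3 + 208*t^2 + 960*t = (t + 4)*(t^5 - 33*t^3 - 8*t^2 + 240*t) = (t + 4)^2*(t^4 - 4*t^3 - 17*t^2 + 60*t) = t*(t + 4)^2*(t^3 - 4*t^2 - 17*t + 60) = t*(t - 3)*(t + 4)^2*(t^2 - t - 20) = t*(t - 5)*(t - 3)*(t + 4)^2*(t + 4)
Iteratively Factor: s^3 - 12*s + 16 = (s - 2)*(s^2 + 2*s - 8) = (s - 2)*(s + 4)*(s - 2)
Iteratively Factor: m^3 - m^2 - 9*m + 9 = (m + 3)*(m^2 - 4*m + 3) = (m - 3)*(m + 3)*(m - 1)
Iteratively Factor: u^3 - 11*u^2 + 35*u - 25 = (u - 5)*(u^2 - 6*u + 5) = (u - 5)^2*(u - 1)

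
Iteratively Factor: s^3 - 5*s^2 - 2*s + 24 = (s - 3)*(s^2 - 2*s - 8) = (s - 3)*(s + 2)*(s - 4)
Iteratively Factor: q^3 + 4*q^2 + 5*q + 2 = (q + 1)*(q^2 + 3*q + 2) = (q + 1)^2*(q + 2)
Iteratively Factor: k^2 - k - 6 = (k + 2)*(k - 3)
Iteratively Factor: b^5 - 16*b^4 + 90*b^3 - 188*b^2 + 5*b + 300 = (b - 4)*(b^4 - 12*b^3 + 42*b^2 - 20*b - 75) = (b - 4)*(b - 3)*(b^3 - 9*b^2 + 15*b + 25) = (b - 4)*(b - 3)*(b + 1)*(b^2 - 10*b + 25) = (b - 5)*(b - 4)*(b - 3)*(b + 1)*(b - 5)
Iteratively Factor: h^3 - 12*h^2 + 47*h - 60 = (h - 5)*(h^2 - 7*h + 12) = (h - 5)*(h - 3)*(h - 4)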